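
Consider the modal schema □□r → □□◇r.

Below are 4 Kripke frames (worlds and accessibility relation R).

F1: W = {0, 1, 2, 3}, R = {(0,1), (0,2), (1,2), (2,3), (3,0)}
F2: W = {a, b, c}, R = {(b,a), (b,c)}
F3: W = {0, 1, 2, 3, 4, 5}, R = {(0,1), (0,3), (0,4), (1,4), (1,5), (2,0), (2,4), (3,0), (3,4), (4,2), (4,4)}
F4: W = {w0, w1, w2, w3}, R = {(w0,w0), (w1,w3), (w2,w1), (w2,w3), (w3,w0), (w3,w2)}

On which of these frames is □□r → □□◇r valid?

Frame correspondent (Sahlqvist): ∀x ∀z (xR²z → ∃w (xR²w ∧ zRw)) — i.e. a generalized confluence (Geach) condition.
F1: fails — 0R²3 but no w with 0R²w and 3Rw.
F2: satisfies the condition.
F3: fails — 0R²5 but no w with 0R²w and 5Rw.
F4: fails — w1R²w2 but no w with w1R²w and w2Rw.

F2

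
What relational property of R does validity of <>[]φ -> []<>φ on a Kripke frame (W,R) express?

Suppose ◇□φ→□◇φ is valid. Take Rxy, Rxz and set V(φ)={w : Ryw}. Then □φ at y so ◇□φ at x, so □◇φ at x, so ◇φ at z, giving w with Rzw and Ryw.
Conversely, any frame satisfying forall x forall y forall z (Rxy & Rxz -> exists w (Ryw & Rzw)) validates the schema.
Frame condition: forall x forall y forall z (Rxy & Rxz -> exists w (Ryw & Rzw)).

convergence: forall x forall y forall z (Rxy & Rxz -> exists w (Ryw & Rzw))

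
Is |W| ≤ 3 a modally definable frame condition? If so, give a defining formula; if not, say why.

No — not modally definable

Modal frame validity is preserved under disjoint unions.
Any modal formula valid on each of 4 disjoint one-world frames is valid on their disjoint union (validity is preserved under disjoint unions). Each one-world frame has |W|=1≤3, but the union has |W|=4.
So the class is not modally definable.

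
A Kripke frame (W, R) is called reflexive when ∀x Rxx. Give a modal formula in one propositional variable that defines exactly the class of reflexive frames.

The condition is reflexivity. The T schema □p → p defines it.
Suppose □p→p is valid. At any x set V(p)={w : Rxw}. Then □p holds at x, so p holds at x, i.e. Rxx.

□p → p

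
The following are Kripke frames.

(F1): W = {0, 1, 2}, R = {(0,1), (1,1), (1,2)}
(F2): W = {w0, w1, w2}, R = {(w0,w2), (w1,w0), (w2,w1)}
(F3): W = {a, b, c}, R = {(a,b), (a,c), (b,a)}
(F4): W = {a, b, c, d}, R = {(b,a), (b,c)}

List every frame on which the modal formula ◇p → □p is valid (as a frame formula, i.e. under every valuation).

This is the axiom for partial functionality; its first-order frame correspondent is ∀x ∀y ∀z (Rxy ∧ Rxz → y = z).
(F1): fails — 1 sees both 1 and 2.
(F2): condition met.
(F3): fails — a sees both b and c.
(F4): fails — b sees both a and c.

(F2)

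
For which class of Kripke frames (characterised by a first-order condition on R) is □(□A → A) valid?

shift-reflexivity

This schema is the T□ axiom.
It corresponds to shift-reflexivity: ∀x ∀y (Rxy → Ryy).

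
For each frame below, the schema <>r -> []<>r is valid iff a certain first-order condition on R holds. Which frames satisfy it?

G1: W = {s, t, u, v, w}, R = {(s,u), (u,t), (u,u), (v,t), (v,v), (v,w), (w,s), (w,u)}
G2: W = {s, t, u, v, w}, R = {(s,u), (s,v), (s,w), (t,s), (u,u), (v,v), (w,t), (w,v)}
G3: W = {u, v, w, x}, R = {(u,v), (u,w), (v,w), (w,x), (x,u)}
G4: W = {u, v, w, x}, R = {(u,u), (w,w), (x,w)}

G4

This is the axiom for the Euclidean property; its first-order frame correspondent is forall x forall y forall z (Rxy & Rxz -> Ryz).
G1: fails — Rut and Rut but not Rtt.
G2: fails — Rsv and Rsw but not Rvw.
G3: fails — Ruv and Ruv but not Rvv.
G4: ✓.
Valid on: G4.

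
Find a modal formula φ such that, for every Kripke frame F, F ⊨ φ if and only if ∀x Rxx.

□ψ → ψ

This is reflexivity; the standard corresponding axiom is T: □ψ → ψ.
Suppose □ψ→ψ is valid. At any x set V(ψ)={w : Rxw}. Then □ψ holds at x, so ψ holds at x, i.e. Rxx.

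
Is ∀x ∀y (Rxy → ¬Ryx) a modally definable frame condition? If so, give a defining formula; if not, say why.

Modal frame validity is preserved under surjective bounded morphisms.
The 3-cycle (worlds 0,1,2 with 0→1→2→0) is asymmetric. Mapping every world to a single reflexive point • is a surjective bounded morphism, and the reflexive point is not asymmetric (R•• but asymmetry requires ¬R••).
Hence asymmetry is not modally definable.

No — not modally definable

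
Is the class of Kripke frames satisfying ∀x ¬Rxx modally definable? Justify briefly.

If a class were modally definable it would be closed under surjective bounded morphisms (Goldblatt–Thomason).
The 5-cycle (worlds s,t,u,v,w with s→t→u→v→w→s) is irreflexive, and the map sending every world to a single reflexive point • is a surjective bounded morphism (forth: every edge maps to (•,•); back: every world has a successor). So any modal formula valid on the 5-cycle is also valid on the reflexive point, which is not irreflexive.
So the class is not modally definable.

Not modally definable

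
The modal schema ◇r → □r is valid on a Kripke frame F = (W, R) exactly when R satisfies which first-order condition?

Suppose ◇r→□r is valid. Take Rxy, Rxz and set V(r)={y}. Then ◇r at x, so □r at x, so r at z, i.e. z=y.

partial functionality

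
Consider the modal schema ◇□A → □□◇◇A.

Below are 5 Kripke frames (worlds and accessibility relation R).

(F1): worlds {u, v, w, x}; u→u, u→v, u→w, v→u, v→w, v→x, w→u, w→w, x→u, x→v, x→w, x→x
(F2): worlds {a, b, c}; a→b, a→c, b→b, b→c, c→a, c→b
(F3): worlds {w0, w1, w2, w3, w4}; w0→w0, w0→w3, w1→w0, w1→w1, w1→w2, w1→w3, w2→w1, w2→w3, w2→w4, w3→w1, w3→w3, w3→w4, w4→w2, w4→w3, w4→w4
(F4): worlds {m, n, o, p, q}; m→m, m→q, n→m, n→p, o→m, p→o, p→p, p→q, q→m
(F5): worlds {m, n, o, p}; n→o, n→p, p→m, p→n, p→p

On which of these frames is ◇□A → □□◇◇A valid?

Frame correspondent (Sahlqvist): ∀x ∀y ∀z ((xRy ∧ xR²z) → ∃w (yRw ∧ zR²w)) — i.e. a generalized confluence (Geach) condition.
(F1): condition met.
(F2): condition met.
(F3): condition met.
(F4): condition met.
(F5): fails — nRo, nR²m but no w with oRw and mR²w.

(F1), (F2), (F3), (F4)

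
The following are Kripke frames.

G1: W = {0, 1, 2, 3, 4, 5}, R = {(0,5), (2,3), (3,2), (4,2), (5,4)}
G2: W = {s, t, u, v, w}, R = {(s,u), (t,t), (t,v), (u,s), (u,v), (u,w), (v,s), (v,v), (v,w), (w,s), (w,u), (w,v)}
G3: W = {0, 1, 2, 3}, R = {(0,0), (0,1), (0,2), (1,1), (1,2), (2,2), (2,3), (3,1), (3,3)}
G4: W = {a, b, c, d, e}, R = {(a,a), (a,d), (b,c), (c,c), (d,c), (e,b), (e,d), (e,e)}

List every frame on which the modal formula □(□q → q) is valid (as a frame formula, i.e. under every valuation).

G3

This is the axiom for shift-reflexivity; its first-order frame correspondent is ∀x ∀y (Rxy → Ryy).
G1: fails — R32 but not R22.
G2: fails — Ruw but not Rww.
G3: condition met.
G4: fails — Reb but not Rbb.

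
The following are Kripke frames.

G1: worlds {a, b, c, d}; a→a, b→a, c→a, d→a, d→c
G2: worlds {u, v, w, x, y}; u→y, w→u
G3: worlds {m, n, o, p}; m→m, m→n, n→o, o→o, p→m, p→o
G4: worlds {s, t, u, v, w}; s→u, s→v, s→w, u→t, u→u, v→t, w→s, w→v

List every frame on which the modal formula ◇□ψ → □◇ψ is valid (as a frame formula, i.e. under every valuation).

G1

Frame correspondent (Sahlqvist): ∀x ∀y ∀z (Rxy ∧ Rxz → ∃w (Ryw ∧ Rzw)) — i.e. convergence.
G1: condition met.
G2: fails — Ruy and Ruy but y and y have no common successor.
G3: fails — Rmm and Rmn but m and n have no common successor.
G4: fails — Rsv and Rsw but v and w have no common successor.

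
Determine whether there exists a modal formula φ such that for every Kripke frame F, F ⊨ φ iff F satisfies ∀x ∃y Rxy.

This is a Sahlqvist condition; the D axiom □q → ◇q defines it.

Yes — defined by □q → ◇q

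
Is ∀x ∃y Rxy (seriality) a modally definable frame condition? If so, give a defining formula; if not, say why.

Yes: it is seriality, defined by the D schema □q → ◇q.
Suppose □q→◇q is valid. At any x set V(q)=W. Then □q at x, so ◇q at x, so x has a successor.

Yes, by □q → ◇q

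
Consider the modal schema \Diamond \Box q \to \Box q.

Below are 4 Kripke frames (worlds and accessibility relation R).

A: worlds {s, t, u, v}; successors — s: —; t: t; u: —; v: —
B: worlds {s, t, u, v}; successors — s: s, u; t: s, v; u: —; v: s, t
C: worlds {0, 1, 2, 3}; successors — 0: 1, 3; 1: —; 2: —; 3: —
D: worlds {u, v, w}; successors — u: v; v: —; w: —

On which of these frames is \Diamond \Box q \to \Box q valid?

This is the axiom for the Euclidean property; its first-order frame correspondent is \forall x \forall y \forall z (Rxy \wedge Rxz \to Ryz).
A: ✓.
B: fails — Rsu and Rsu but not Ruu.
C: fails — R01 and R01 but not R11.
D: fails — Ruv and Ruv but not Rvv.

A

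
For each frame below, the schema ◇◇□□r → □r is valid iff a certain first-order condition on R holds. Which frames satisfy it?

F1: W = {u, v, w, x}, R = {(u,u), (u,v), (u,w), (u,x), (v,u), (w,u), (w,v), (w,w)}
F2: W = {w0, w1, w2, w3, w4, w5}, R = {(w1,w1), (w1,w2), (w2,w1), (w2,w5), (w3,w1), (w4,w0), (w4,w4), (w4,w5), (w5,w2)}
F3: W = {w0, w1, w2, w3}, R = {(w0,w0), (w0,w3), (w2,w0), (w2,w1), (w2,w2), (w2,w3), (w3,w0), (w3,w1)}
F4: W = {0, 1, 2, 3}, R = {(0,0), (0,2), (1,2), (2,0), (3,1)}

none

This is the axiom for a generalized confluence (Geach) condition; its first-order frame correspondent is ∀x ∀y ∀z ((xR²y ∧ xRz) → ∃w (yR²w ∧ z = w)).
F1: fails — uR²x, uRu but no t with xR²t and u=t.
F2: fails — w1R²w5, w1Rw2 but no w with w5R²w and w2=w.
F3: fails — w0R²w1, w0Rw0 but no w with w1R²w and w0=w.
F4: fails — 3R²2, 3R1 but no w with 2R²w and 1=w.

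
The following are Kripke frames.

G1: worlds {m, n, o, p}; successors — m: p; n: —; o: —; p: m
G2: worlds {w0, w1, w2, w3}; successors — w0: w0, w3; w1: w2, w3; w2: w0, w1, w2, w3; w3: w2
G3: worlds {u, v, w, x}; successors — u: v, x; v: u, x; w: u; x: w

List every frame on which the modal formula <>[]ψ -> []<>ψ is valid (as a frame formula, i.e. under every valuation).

This is the axiom for convergence; its first-order frame correspondent is forall x forall y forall z (Rxy & Rxz -> exists w (Ryw & Rzw)).
G1: condition met.
G2: fails — Rw0w0 and Rw0w3 but w0 and w3 have no common successor.
G3: fails — Ruv and Rux but v and x have no common successor.
Valid on: G1.

G1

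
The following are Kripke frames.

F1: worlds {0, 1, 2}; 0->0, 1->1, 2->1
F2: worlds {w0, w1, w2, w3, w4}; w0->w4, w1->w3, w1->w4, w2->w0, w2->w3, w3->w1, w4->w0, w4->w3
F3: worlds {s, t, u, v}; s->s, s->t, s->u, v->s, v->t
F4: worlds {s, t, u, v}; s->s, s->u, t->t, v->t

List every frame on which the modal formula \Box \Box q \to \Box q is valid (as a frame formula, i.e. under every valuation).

This is the axiom for density; its first-order frame correspondent is \forall x \forall y (Rxy \to \exists z (Rxz \wedge Rzy)).
F1: holds.
F2: fails — Rw0w4 but no z with Rw0z and Rzw4.
F3: holds.
F4: holds.

F1, F3, F4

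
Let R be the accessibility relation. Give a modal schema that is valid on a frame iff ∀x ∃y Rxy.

□r → ◇r

The condition is seriality. The D schema □r → ◇r defines it.
Suppose □r→◇r is valid. At any x set V(r)=W. Then □r at x, so ◇r at x, so x has a successor.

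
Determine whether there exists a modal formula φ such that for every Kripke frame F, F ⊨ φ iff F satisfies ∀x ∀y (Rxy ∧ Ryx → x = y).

Not definable by any modal formula

Modal frame validity is preserved under surjective bounded morphisms.
The 6-cycle (worlds w0,w1,w2,w3,w4,w5 with w0→w1→w2→w3→w4→w5→w0) is antisymmetric. Sending even-indexed worlds to s and odd-indexed worlds to t is a surjective bounded morphism onto the two-world frame with s↔t, which is not antisymmetric.
So the class is not modally definable.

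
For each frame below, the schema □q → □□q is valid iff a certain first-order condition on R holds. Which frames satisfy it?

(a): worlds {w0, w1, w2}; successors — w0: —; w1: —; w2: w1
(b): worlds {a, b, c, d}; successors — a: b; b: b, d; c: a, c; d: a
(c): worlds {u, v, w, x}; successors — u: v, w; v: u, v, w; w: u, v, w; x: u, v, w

(a)

This is the axiom for transitivity; its first-order frame correspondent is ∀x ∀y ∀z (Rxy ∧ Ryz → Rxz).
(a): satisfies the condition.
(b): fails — Rab and Rbd but not Rad.
(c): fails — Ruv and Rvu but not Ruu.
Valid on: (a).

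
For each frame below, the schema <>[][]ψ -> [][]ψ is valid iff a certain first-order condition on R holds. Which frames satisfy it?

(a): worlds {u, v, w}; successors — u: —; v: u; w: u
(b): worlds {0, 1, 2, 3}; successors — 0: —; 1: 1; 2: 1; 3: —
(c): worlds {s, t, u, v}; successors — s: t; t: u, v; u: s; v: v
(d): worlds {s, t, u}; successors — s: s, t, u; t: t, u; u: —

Frame correspondent (Sahlqvist): forall x forall y forall z ((xRy & x R^2 z) -> exists w (y R^2 w & z = w)) — i.e. a generalized confluence (Geach) condition.
(a): holds.
(b): holds.
(c): fails — sRt, sR²u but no w with tR²w and u=w.
(d): fails — sRt, sR²s but no w with tR²w and s=w.

(a), (b)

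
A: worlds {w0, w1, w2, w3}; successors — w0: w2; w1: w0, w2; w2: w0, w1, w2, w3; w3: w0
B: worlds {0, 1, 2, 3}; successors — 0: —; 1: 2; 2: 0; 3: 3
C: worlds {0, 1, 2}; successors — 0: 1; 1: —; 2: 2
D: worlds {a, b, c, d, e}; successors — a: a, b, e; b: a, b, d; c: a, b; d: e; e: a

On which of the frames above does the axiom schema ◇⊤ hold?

A, D

This is the axiom for seriality; its first-order frame correspondent is ∀x ∃y Rxy.
A: ✓.
B: fails — world 0 has no successor.
C: fails — world 1 has no successor.
D: ✓.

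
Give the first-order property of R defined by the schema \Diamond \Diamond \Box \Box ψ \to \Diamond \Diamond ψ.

\forall x \forall y (x R^2 y \to \exists w (y R^2 w \wedge x R^2 w))

This is a Sahlqvist (Geach-type) schema ◇^2□^2ψ → □^0◇^2ψ.
Minimal-valuation argument: fix x; take any y with xR^2y and any z with xR^0z. Set V(ψ) to the set of worlds R-reachable from y in exactly 2 steps. Then □^2ψ holds at y, so the antecedent holds at x; validity forces ◇^2ψ at z, giving a w with zR^2w and yR^2w.
First-order correspondent: \forall x \forall y (x R^2 y \to \exists w (y R^2 w \wedge x R^2 w)).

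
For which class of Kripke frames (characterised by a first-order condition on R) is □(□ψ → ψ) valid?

This schema is the T□ axiom.
It corresponds to shift-reflexivity: ∀x ∀y (Rxy → Ryy).

shift-reflexivity: ∀x ∀y (Rxy → Ryy)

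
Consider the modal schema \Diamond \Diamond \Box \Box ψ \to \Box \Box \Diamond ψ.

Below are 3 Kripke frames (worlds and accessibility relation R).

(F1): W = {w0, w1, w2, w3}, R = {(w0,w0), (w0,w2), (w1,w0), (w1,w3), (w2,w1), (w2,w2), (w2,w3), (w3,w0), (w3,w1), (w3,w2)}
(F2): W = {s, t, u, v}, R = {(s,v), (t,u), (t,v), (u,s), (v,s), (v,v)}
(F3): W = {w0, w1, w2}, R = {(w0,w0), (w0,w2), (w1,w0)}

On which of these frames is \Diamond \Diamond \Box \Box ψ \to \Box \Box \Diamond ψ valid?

Frame correspondent (Sahlqvist): \forall x \forall y \forall z ((x R^2 y \wedge x R^2 z) \to \exists w (y R^2 w \wedge zRw)) — i.e. a generalized confluence (Geach) condition.
(F1): condition met.
(F2): condition met.
(F3): fails — w0R²w0, w0R²w2 but no w with w0R²w and w2Rw.
Valid on: (F1), (F2).

(F1), (F2)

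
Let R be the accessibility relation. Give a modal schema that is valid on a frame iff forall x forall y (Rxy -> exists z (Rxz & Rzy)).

The condition is density. The C4 schema □□p → □p defines it.

□□p → □p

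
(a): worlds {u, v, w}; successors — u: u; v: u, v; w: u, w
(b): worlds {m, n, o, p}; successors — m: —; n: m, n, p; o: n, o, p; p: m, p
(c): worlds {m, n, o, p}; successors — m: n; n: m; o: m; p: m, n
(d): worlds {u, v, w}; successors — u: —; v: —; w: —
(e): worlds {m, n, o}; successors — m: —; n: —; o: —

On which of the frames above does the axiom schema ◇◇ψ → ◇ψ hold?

This is the axiom for transitivity; its first-order frame correspondent is ∀x ∀y ∀z (Rxy ∧ Ryz → Rxz).
(a): ✓.
(b): fails — Ron and Rnm but not Rom.
(c): fails — Rom and Rmn but not Ron.
(d): ✓.
(e): ✓.
Valid on: (a), (d), (e).

(a), (d), (e)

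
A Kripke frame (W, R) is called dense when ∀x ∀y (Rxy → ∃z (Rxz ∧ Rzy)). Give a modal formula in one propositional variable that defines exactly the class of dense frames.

This is density; the standard corresponding axiom is C4: □□ψ → □ψ.

□□ψ → □ψ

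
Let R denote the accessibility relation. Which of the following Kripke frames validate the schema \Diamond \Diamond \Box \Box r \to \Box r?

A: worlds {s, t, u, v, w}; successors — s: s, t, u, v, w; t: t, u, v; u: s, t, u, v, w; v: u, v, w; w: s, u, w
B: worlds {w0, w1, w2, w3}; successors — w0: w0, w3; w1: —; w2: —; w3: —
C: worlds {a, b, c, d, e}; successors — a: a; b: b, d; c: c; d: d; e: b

This is the axiom for a generalized confluence (Geach) condition; its first-order frame correspondent is \forall x \forall y \forall z ((x R^2 y \wedge xRz) \to \exists w (y R^2 w \wedge z = w)).
A: ✓.
B: fails — w0R²w3, w0Rw0 but no w with w3R²w and w0=w.
C: fails — bR²d, bRb but no w with dR²w and b=w.
Valid on: A.

A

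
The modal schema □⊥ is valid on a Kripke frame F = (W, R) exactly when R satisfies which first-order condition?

Emptiness of R

□⊥ is valid iff no world has any successor (otherwise □⊥ fails at any world with one).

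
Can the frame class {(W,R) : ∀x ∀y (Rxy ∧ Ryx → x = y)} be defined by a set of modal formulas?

If a class were modally definable it would be closed under surjective bounded morphisms (Goldblatt–Thomason).
The 6-cycle (worlds 0,1,2,3,4,5 with 0→1→2→3→4→5→0) is antisymmetric. Sending even-indexed worlds to s and odd-indexed worlds to t is a surjective bounded morphism onto the two-world frame with s↔t, which is not antisymmetric.
So the class is not modally definable.

Not modally definable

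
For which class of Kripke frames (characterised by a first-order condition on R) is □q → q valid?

Suppose □q→q is valid. At any x set V(q)={w : Rxw}. Then □q holds at x, so q holds at x, i.e. Rxx.

reflexivity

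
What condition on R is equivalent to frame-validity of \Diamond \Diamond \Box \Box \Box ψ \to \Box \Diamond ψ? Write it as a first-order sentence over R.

\forall x \forall y \forall z ((x R^2 y \wedge xRz) \to \exists w (y R^3 w \wedge zRw))

This is a Sahlqvist (Geach-type) schema ◇^2□^3ψ → □^1◇^1ψ.
First-order correspondent: \forall x \forall y \forall z ((x R^2 y \wedge xRz) \to \exists w (y R^3 w \wedge zRw)).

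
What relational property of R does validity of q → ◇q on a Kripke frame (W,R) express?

Reflexivity

Replacing q by ¬q and contraposing gives the equivalent schema □q → q.
Suppose □q→q is valid. At any x set V(q)={w : Rxw}. Then □q holds at x, so q holds at x, i.e. Rxx.
Conversely, on a frame with reflexivity the schema holds at every world under every valuation.
So the correspondent is reflexivity.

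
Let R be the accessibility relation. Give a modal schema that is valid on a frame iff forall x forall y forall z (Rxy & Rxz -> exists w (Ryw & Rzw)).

◇□r → □◇r

This is convergence; the standard corresponding axiom is .2: ◇□r → □◇r.
Suppose ◇□r→□◇r is valid. Take Rxy, Rxz and set V(r)={w : Ryw}. Then □r at y so ◇□r at x, so □◇r at x, so ◇r at z, giving w with Rzw and Ryw.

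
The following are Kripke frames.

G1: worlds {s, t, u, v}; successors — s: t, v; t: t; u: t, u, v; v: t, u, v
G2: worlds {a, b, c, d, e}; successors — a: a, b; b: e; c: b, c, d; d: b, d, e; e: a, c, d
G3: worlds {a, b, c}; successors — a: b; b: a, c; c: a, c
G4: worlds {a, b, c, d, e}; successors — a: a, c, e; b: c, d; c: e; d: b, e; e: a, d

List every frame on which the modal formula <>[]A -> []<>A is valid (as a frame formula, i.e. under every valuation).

G1

This is the axiom for convergence; its first-order frame correspondent is forall x forall y forall z (Rxy & Rxz -> exists w (Ryw & Rzw)).
G1: holds.
G2: fails — Rab and Raa but b and a have no common successor.
G3: fails — Rbc and Rba but c and a have no common successor.
G4: fails — Rae and Rac but e and c have no common successor.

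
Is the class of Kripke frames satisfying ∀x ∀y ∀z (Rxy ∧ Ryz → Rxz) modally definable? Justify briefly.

Yes, by □p → □□p

Yes: it is transitivity, defined by the 4 schema □p → □□p.
Suppose □p→□□p is valid. Take Rxy, Ryz and set V(p)={w : Rxw}. Then □p at x, so □□p at x, so □p at y, so p at z, i.e. Rxz.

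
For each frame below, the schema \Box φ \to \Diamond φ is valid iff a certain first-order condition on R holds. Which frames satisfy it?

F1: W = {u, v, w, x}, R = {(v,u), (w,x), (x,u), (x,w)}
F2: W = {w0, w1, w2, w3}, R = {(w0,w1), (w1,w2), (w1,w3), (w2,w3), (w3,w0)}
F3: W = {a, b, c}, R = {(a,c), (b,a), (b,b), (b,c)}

F2

This is the axiom for seriality; its first-order frame correspondent is \forall x \exists y Rxy.
F1: fails — world u has no successor.
F2: ✓.
F3: fails — world c has no successor.
Valid on: F2.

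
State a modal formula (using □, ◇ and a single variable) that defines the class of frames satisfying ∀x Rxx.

The condition is reflexivity. The T schema □ψ → ψ defines it.
Suppose □ψ→ψ is valid. At any x set V(ψ)={w : Rxw}. Then □ψ holds at x, so ψ holds at x, i.e. Rxx.

□ψ → ψ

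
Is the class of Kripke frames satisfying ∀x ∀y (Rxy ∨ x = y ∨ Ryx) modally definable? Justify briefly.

Any modally definable frame class is closed under disjoint unions.
Take 3 disjoint single-world reflexive frames: each is trivially connected, but their disjoint union has 3 worlds with no edge between distinct components, so it is not connected.
So no modal formula (or set of formulas) defines exactly the connected frames.

Not definable by any modal formula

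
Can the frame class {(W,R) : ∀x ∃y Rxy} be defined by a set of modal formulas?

This is a Sahlqvist condition; the D axiom □p → ◇p defines it.

Definable; □p → ◇p defines it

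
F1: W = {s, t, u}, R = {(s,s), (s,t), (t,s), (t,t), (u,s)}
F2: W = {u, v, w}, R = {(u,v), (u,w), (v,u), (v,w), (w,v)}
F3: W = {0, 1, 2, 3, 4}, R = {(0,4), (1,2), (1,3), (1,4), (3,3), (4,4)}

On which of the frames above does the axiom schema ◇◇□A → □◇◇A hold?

Frame correspondent (Sahlqvist): ∀x ∀y ∀z ((xR²y ∧ xRz) → ∃w (yRw ∧ zR²w)) — i.e. a generalized confluence (Geach) condition.
F1: satisfies the condition.
F2: fails — uR²w, uRw but no t with wRt and wR²t.
F3: fails — 1R²3, 1R2 but no w with 3Rw and 2R²w.
Valid on: F1.

F1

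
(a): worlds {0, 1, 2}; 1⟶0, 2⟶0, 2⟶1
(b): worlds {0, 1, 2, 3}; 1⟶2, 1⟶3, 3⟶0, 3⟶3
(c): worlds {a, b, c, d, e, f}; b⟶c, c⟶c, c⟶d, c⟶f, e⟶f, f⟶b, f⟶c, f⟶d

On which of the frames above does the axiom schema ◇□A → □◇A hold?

none

This is the axiom for convergence; its first-order frame correspondent is ∀x ∀y ∀z (Rxy ∧ Rxz → ∃w (Ryw ∧ Rzw)).
(a): fails — R10 and R10 but 0 and 0 have no common successor.
(b): fails — R12 and R12 but 2 and 2 have no common successor.
(c): fails — Rcc and Rcd but c and d have no common successor.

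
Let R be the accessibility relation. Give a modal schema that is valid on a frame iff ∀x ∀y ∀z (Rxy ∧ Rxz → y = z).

This is partial functionality; the standard corresponding axiom is CD: ◇s → □s.
Suppose ◇s→□s is valid. Take Rxy, Rxz and set V(s)={y}. Then ◇s at x, so □s at x, so s at z, i.e. z=y.

◇s → □s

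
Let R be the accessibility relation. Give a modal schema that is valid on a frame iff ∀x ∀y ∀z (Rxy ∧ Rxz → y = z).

A defining formula is ◇ψ → □ψ (the CD axiom).

◇ψ → □ψ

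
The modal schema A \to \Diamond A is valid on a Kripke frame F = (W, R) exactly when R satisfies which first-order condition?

reflexivity

Replacing A by ¬A and contraposing gives the equivalent schema □A → A.
Suppose □A→A is valid. At any x set V(A)={w : Rxw}. Then □A holds at x, so A holds at x, i.e. Rxx.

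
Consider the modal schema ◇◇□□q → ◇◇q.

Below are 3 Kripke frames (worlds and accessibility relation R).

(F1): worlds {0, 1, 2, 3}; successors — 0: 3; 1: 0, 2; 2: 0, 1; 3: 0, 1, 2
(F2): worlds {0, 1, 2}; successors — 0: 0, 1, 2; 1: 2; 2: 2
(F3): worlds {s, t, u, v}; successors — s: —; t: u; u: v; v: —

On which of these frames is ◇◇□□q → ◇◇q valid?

Frame correspondent (Sahlqvist): ∀x ∀y (xR²y → ∃w (yR²w ∧ xR²w)) — i.e. a generalized confluence (Geach) condition.
(F1): holds.
(F2): holds.
(F3): fails — tR²v but no w with vR²w and tR²w.

(F1), (F2)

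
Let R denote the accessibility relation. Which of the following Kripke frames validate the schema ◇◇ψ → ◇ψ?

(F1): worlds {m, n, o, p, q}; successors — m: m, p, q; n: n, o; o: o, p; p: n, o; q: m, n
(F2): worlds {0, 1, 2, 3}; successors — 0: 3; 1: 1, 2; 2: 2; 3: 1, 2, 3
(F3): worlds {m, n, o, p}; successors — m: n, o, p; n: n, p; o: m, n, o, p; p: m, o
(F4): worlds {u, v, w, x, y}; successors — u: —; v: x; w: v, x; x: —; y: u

(F4)

The schema corresponds to transitivity: ∀x ∀y ∀z (Rxy ∧ Ryz → Rxz).
(F1): fails — Rop and Rpn but not Ron.
(F2): fails — R03 and R32 but not R02.
(F3): fails — Rpm and Rmn but not Rpn.
(F4): ✓.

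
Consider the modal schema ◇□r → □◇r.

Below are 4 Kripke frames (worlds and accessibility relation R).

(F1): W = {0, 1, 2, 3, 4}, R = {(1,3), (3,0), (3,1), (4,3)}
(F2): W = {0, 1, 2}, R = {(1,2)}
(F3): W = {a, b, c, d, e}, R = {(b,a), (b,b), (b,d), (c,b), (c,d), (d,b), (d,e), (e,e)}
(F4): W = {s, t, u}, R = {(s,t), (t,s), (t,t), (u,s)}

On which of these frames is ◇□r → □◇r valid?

This is the axiom for convergence; its first-order frame correspondent is ∀x ∀y ∀z (Rxy ∧ Rxz → ∃w (Ryw ∧ Rzw)).
(F1): fails — R31 and R30 but 1 and 0 have no common successor.
(F2): fails — R12 and R12 but 2 and 2 have no common successor.
(F3): fails — Rbb and Rba but b and a have no common successor.
(F4): ✓.
Valid on: (F4).

(F4)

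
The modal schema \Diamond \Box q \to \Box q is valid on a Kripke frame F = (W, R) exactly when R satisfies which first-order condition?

Replacing q by ¬q and contraposing gives the equivalent schema ◇q → □◇q.
Suppose ◇q→□◇q is valid. Take Rxy, Rxz and set V(q)={y}. Then ◇q at x, so □◇q at x, so ◇q at z, so some w with Rzw has q; w=y, i.e. Rzy. By symmetry of the argument, Ryz.
Conversely, on a frame with the Euclidean property the schema holds at every world under every valuation.
So the correspondent is the Euclidean property.

the Euclidean property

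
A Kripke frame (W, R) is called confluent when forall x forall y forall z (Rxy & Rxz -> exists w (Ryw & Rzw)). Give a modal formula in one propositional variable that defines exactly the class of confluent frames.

◇□q → □◇q

This is convergence; the standard corresponding axiom is .2: ◇□q → □◇q.
Suppose ◇□q→□◇q is valid. Take Rxy, Rxz and set V(q)={w : Ryw}. Then □q at y so ◇□q at x, so □◇q at x, so ◇q at z, giving w with Rzw and Ryw.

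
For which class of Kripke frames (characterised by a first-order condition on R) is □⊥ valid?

This is the Ver axiom.
It corresponds to emptiness of R: ∀x ∀y ¬Rxy.

emptiness of R: ∀x ∀y ¬Rxy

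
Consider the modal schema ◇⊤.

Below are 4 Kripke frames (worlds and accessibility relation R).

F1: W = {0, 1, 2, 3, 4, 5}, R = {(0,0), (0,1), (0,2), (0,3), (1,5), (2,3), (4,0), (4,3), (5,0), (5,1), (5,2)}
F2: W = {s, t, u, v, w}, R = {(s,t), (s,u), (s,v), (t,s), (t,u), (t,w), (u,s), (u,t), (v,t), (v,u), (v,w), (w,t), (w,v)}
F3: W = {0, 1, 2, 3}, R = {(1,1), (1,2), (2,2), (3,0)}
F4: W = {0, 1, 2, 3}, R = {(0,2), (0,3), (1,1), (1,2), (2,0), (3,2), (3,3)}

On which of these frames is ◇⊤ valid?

Frame correspondent (Sahlqvist): ∀x ∃y Rxy — i.e. seriality.
F1: fails — world 3 has no successor.
F2: condition met.
F3: fails — world 0 has no successor.
F4: condition met.
Valid on: F2, F4.

F2, F4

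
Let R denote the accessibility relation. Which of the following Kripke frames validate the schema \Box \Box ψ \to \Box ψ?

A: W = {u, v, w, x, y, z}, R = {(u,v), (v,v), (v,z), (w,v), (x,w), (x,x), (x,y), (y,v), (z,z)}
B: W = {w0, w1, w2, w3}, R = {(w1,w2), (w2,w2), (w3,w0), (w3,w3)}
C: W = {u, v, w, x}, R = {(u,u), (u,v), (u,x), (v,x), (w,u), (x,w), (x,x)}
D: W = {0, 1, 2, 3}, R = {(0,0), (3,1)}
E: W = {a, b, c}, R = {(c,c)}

A, B, C, E

The schema corresponds to density: \forall x \forall y (Rxy \to \exists z (Rxz \wedge Rzy)).
A: ✓.
B: ✓.
C: ✓.
D: fails — R31 but no z with R3z and Rz1.
E: ✓.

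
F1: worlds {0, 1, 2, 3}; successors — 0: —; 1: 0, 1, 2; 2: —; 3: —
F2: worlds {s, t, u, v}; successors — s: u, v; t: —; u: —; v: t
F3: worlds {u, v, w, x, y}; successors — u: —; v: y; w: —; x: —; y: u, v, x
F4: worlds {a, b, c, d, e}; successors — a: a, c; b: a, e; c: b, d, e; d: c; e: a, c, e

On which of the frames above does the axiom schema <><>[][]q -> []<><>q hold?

This is the axiom for a generalized confluence (Geach) condition; its first-order frame correspondent is forall x forall y forall z ((x R^2 y & xRz) -> exists w (y R^2 w & z R^2 w)).
F1: fails — 1R²0, 1R0 but no w with 0R²w and 0R²w.
F2: fails — sR²t, sRu but no w with tR²w and uR²w.
F3: fails — vR²u, vRy but no t with uR²t and yR²t.
F4: holds.

F4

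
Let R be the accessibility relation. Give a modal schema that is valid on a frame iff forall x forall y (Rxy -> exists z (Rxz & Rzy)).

A defining formula is □□ψ → □ψ (the C4 axiom).
Suppose □□ψ→□ψ is valid. Take Rxy and set V(ψ)={w : xR²w}. Then □□ψ at x, so □ψ at x, so ψ at y, i.e. ∃z(Rxz∧Rzy).

□□ψ → □ψ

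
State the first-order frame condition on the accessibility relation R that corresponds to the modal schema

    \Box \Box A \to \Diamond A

\forall x \exists w (x R^2 w \wedge xRw)

This is a Sahlqvist (Geach-type) schema ◇^0□^2A → □^0◇^1A.
Minimal-valuation argument: fix x; take any y with xR^0y and any z with xR^0z. Set V(A) to the set of worlds R-reachable from y in exactly 2 steps. Then □^2A holds at y, so the antecedent holds at x; validity forces ◇^1A at z, giving a w with zR^1w and yR^2w.
First-order correspondent: \forall x \exists w (x R^2 w \wedge xRw).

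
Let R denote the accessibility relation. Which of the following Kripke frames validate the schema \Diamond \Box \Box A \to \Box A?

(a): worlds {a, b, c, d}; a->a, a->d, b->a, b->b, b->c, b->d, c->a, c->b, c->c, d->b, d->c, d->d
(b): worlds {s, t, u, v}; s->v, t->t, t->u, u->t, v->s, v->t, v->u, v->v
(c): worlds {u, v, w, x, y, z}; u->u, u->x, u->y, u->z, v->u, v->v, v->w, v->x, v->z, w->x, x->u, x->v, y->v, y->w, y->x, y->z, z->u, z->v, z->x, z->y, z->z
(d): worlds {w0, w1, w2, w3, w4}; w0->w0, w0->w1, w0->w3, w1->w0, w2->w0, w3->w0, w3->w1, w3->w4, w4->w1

(a)

This is the axiom for a generalized confluence (Geach) condition; its first-order frame correspondent is \forall x \forall y \forall z ((xRy \wedge xRz) \to \exists w (y R^2 w \wedge z = w)).
(a): ✓.
(b): fails — vRt, vRs but no w with tR²w and s=w.
(c): fails — vRw, vRw but no t with wR²t and w=t.
(d): fails — w3Rw1, w3Rw4 but no w with w1R²w and w4=w.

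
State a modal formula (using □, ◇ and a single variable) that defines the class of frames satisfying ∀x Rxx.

□r → r

This is reflexivity; the standard corresponding axiom is T: □r → r.
Suppose □r→r is valid. At any x set V(r)={w : Rxw}. Then □r holds at x, so r holds at x, i.e. Rxx.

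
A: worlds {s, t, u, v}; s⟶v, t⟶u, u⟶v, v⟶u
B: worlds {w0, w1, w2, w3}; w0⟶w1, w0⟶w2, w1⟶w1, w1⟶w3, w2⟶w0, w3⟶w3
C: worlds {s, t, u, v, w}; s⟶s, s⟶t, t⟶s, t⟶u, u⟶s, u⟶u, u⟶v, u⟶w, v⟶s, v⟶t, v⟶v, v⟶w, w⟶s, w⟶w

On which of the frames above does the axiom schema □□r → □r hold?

This is the axiom for density; its first-order frame correspondent is ∀x ∀y (Rxy → ∃z (Rxz ∧ Rzy)).
A: fails — Rtu but no z with Rtz and Rzu.
B: fails — Rw0w2 but no z with Rw0z and Rzw2.
C: satisfies the condition.

C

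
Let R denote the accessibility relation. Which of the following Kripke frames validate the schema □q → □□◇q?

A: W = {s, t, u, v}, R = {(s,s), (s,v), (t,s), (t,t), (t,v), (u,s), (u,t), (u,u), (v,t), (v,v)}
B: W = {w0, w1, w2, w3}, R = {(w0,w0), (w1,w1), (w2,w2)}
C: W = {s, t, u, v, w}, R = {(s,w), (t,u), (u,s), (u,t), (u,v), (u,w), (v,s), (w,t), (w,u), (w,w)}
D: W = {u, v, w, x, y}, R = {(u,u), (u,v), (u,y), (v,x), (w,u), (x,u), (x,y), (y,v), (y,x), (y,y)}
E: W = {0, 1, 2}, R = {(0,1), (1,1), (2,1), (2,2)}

A, B, E

Frame correspondent (Sahlqvist): ∀x ∀z (xR²z → ∃w (xRw ∧ zRw)) — i.e. a generalized confluence (Geach) condition.
A: satisfies the condition.
B: satisfies the condition.
C: fails — sR²t but no w* with sRw* and tRw*.
D: fails — uR²v but no t with uRt and vRt.
E: satisfies the condition.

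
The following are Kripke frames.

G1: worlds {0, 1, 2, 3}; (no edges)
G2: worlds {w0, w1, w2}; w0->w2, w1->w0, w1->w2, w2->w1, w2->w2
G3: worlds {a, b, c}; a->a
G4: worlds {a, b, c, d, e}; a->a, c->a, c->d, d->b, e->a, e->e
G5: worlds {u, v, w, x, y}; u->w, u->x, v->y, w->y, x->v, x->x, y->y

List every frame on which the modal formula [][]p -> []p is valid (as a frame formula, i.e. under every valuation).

G1, G3

The schema corresponds to density: forall x forall y (Rxy -> exists z (Rxz & Rzy)).
G1: satisfies the condition.
G2: fails — Rw1w0 but no z with Rw1z and Rzw0.
G3: satisfies the condition.
G4: fails — Rcd but no z with Rcz and Rzd.
G5: fails — Ruw but no z with Ruz and Rzw.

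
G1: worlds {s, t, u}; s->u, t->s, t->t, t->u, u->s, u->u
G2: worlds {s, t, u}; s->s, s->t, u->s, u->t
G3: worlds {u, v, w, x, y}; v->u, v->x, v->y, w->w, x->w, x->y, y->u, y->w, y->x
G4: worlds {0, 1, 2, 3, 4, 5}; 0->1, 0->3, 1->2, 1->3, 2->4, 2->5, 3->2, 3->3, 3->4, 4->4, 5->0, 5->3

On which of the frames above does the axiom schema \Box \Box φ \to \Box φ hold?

G1, G2

Frame correspondent (Sahlqvist): \forall x \forall y (Rxy \to \exists z (Rxz \wedge Rzy)) — i.e. density.
G1: satisfies the condition.
G2: satisfies the condition.
G3: fails — Ryx but no z with Ryz and Rzx.
G4: fails — R01 but no z with R0z and Rz1.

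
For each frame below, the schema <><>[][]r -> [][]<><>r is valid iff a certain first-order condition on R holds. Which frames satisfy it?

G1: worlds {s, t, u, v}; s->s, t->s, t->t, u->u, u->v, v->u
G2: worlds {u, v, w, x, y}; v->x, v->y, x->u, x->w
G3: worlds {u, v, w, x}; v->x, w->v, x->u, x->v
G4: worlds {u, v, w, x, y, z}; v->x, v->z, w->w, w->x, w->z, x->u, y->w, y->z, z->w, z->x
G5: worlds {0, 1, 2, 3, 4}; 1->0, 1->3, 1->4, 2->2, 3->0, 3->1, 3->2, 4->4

G1

The schema corresponds to a generalized confluence (Geach) condition: forall x forall y forall z ((x R^2 y & x R^2 z) -> exists w (y R^2 w & z R^2 w)).
G1: ✓.
G2: fails — vR²u, vR²u but no t with uR²t and uR²t.
G3: fails — vR²u, vR²u but no t with uR²t and uR²t.
G4: fails — vR²u, vR²u but no t with uR²t and uR²t.
G5: fails — 1R²0, 1R²0 but no w with 0R²w and 0R²w.
Valid on: G1.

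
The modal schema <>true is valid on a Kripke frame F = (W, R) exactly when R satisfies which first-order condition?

seriality: forall x exists y Rxy

This is a form of the D axiom.
It corresponds to seriality: forall x exists y Rxy.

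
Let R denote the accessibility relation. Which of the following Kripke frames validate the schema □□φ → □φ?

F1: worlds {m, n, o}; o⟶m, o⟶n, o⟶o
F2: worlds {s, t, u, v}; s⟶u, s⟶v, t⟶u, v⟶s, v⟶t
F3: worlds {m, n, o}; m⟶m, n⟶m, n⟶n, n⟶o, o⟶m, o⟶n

Frame correspondent (Sahlqvist): ∀x ∀y (Rxy → ∃z (Rxz ∧ Rzy)) — i.e. density.
F1: condition met.
F2: fails — Rvt but no z with Rvz and Rzt.
F3: condition met.
Valid on: F1, F3.

F1, F3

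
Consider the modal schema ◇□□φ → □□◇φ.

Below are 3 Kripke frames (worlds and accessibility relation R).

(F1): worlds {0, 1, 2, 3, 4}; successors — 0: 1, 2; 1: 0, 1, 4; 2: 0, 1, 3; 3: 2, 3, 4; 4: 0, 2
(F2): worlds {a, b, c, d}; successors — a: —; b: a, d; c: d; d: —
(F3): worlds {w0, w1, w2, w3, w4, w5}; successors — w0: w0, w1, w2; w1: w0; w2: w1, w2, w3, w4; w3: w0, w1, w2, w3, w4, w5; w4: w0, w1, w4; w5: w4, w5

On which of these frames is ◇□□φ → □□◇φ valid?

The schema corresponds to a generalized confluence (Geach) condition: ∀x ∀y ∀z ((xRy ∧ xR²z) → ∃w (yR²w ∧ zRw)).
(F1): holds.
(F2): holds.
(F3): fails — w2Rw1, w2R²w5 but no w with w1R²w and w5Rw.
Valid on: (F1), (F2).

(F1), (F2)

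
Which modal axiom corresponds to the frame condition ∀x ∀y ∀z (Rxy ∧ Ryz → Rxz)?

This is transitivity; the standard corresponding axiom is 4: □ψ → □□ψ.
Suppose □ψ→□□ψ is valid. Take Rxy, Ryz and set V(ψ)={w : Rxw}. Then □ψ at x, so □□ψ at x, so □ψ at y, so ψ at z, i.e. Rxz.

□ψ → □□ψ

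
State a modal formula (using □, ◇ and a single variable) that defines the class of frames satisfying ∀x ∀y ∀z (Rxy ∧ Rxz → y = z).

◇s → □s

The condition is partial functionality. The CD schema ◇s → □s defines it.
Suppose ◇s→□s is valid. Take Rxy, Rxz and set V(s)={y}. Then ◇s at x, so □s at x, so s at z, i.e. z=y.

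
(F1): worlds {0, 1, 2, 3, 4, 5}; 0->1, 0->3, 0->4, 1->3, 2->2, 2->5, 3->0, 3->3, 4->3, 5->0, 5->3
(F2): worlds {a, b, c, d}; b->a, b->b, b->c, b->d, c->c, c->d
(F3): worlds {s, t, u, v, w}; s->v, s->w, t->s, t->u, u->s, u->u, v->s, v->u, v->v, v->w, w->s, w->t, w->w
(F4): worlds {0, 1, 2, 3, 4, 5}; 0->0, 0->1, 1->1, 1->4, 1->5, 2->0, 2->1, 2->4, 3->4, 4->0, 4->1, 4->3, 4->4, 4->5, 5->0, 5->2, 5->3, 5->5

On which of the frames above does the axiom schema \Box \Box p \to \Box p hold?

(F2), (F3), (F4)

Frame correspondent (Sahlqvist): \forall x \forall y (Rxy \to \exists z (Rxz \wedge Rzy)) — i.e. density.
(F1): fails — R01 but no z with R0z and Rz1.
(F2): satisfies the condition.
(F3): satisfies the condition.
(F4): satisfies the condition.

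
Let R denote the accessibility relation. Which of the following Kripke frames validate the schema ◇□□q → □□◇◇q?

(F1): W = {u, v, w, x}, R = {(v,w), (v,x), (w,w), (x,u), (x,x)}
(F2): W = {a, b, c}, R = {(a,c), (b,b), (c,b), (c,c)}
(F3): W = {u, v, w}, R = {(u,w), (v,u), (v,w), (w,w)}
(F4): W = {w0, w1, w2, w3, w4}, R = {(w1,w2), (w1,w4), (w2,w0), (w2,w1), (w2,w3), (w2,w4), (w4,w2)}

This is the axiom for a generalized confluence (Geach) condition; its first-order frame correspondent is ∀x ∀y ∀z ((xRy ∧ xR²z) → ∃w (yR²w ∧ zR²w)).
(F1): fails — vRw, vR²u but no t with wR²t and uR²t.
(F2): holds.
(F3): holds.
(F4): fails — w1Rw2, w1R²w0 but no w with w2R²w and w0R²w.

(F2), (F3)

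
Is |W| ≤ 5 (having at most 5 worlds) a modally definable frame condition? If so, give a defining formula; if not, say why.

If a class were modally definable it would be closed under disjoint unions (Goldblatt–Thomason).
Any modal formula valid on each of 6 disjoint one-world frames is valid on their disjoint union (validity is preserved under disjoint unions). Each one-world frame has |W|=1≤5, but the union has |W|=6.
So the class is not modally definable.

Not modally definable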